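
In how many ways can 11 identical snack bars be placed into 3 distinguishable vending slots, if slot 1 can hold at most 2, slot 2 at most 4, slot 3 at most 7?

Ignoring the caps, the number of non-negative solutions to x_1+…+x_3 = 11 is C(13,2) = 78.
Subtract solutions that violate a single cap (substitute x_i' = x_i − (cap_i+1)): x_1 ≥ 3 gives C(10,2) = 45; x_2 ≥ 5 gives C(8,2) = 28; x_3 ≥ 8 gives C(5,2) = 10. Together 83.
Add back pairs where two caps are both exceeded: 10 + 1 + 0 = 11.
By inclusion–exclusion the count is 78 − 83 + 11 = 6.

6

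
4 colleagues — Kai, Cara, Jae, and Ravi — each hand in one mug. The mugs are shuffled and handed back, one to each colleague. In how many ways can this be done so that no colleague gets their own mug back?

Let Aᵢ be the assignments in which colleague i gets their own mug. We want the size of the complement of A₁∪…∪A_4.
By inclusion–exclusion this is Σ_{j=0}^{4} (−1)^j C(4,j)·(4−j)!.
Computing: 24 − 24 + 12 − 4 + 1 = 9.

9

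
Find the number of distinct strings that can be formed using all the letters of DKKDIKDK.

The 8 letters of DKKDIKDK have repeats: D appearing 3 times and K appearing 4 times.
Dividing 8! = 40320 by 4!·3! = 144 for the repeated letters gives 280.

280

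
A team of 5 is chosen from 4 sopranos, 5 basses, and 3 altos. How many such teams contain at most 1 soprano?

336

Split by how many sopranos are chosen (0 through 1).
Sum: C(4,0)·C(8,5) + C(4,1)·C(8,4) = 56 + 280 = 336.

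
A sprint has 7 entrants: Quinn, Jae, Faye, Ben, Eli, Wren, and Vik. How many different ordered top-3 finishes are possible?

210

There are 7 choices for 1st place, 6 for 2nd, and 5 for 3rd.
That gives 7 × 6 × 5 = 210.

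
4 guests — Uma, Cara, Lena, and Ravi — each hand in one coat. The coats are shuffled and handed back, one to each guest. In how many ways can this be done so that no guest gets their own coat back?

9

This is the derangement count D_4: permutations of 4 items with no fixed point.
By inclusion–exclusion this is Σ_{j=0}^{4} (−1)^j C(4,j)·(4−j)!.
Computing: 24 − 24 + 12 − 4 + 1 = 9.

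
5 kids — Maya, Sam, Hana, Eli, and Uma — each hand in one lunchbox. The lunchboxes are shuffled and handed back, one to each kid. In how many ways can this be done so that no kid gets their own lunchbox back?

44

Let Aᵢ be the assignments in which kid i gets their own lunchbox. We want the size of the complement of A₁∪…∪A_5.
By inclusion–exclusion this is Σ_{j=0}^{5} (−1)^j C(5,j)·(5−j)!.
Computing: 120 − 120 + 60 − 20 + 5 − 1 = 44.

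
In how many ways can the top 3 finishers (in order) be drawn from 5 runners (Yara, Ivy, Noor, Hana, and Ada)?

There are 5 choices for 1st place, 4 for 2nd, and 3 for 3rd.
That gives 5 × 4 × 3 = 60.

60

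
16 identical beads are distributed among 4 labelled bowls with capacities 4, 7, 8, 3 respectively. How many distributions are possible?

70

Ignoring the caps, the number of non-negative solutions to x_1+…+x_4 = 16 is C(19,3) = 969.
Subtract solutions that violate a single cap (substitute x_i' = x_i − (cap_i+1)): x_1 ≥ 5 gives C(14,3) = 364; x_2 ≥ 8 gives C(11,3) = 165; x_3 ≥ 9 gives C(10,3) = 120; x_4 ≥ 4 gives C(15,3) = 455. Together 1104.
Add back pairs where two caps are both exceeded: 20 + 10 + 120 + 0 + 35 + 20 = 205.
By inclusion–exclusion the count is 969 − 1104 + 205 = 70.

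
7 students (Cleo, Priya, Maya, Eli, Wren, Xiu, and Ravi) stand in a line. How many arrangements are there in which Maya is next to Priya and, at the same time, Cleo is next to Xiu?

Treat {Maya,Priya} as one block (2 orders) and {Cleo,Xiu} as another (2 orders).
That leaves 5 units to arrange: 2 × 2 × 5! = 4 × 120 = 480.

480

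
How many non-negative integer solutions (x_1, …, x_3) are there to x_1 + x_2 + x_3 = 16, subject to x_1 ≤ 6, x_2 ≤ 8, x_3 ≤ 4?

Without the upper bounds there are C(18,2) = 153 ways to split 16 among 3 variables.
Subtract solutions that violate a single cap (substitute x_i' = x_i − (cap_i+1)): x_1 ≥ 7 gives C(11,2) = 55; x_2 ≥ 9 gives C(9,2) = 36; x_3 ≥ 5 gives C(13,2) = 78. Together 169.
Add back pairs where two caps are both exceeded: 1 + 15 + 6 = 22.
By inclusion–exclusion the count is 153 − 169 + 22 = 6.

6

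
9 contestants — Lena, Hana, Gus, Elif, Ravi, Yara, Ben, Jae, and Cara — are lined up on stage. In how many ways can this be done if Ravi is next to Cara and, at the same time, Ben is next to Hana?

20160

Treat {Ravi,Cara} as one block (2 orders) and {Ben,Hana} as another (2 orders).
That leaves 7 units to arrange: 2 × 2 × 7! = 4 × 5040 = 20160.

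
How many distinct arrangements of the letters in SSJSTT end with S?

30

With the last slot taken by S, it remains to arrange the other 5 letters (SJSTT).
Those 5 letters have S appearing twice and T appearing twice, giving (5)!/(2!·2!) = 30.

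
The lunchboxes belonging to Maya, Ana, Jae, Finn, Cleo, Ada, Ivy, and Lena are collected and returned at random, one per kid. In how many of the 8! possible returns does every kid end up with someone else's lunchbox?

14833

Let Aᵢ be the assignments in which kid i gets their own lunchbox. We want the size of the complement of A₁∪…∪A_8.
By inclusion–exclusion this is Σ_{j=0}^{8} (−1)^j C(8,j)·(8−j)!.
Computing: 40320 − 40320 + 20160 − 6720 + 1680 − 336 + 56 − 8 + 1 = 14833.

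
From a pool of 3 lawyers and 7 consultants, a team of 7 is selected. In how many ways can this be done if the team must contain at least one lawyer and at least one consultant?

119

With no constraint there are C(10,7) = 120 possible selections.
Subtract selections that omit an entire group: no lawyers → C(7,7) = 1; no consultants → C(3,7) = 0.
Both groups omitted at once is impossible, so 120 − 1 = 119.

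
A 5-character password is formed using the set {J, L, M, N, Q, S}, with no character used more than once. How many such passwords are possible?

720

Choose and order 5 of the 6 symbols: the first character has 6 options, the next 5, and so on down to 2.
That product is 6 × 5 × 4 × 3 × 2 = 720.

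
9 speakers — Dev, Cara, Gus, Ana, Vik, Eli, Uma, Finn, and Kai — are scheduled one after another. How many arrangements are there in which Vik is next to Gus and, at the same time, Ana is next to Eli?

20160

Treat {Vik,Gus} as one block (2 orders) and {Ana,Eli} as another (2 orders).
That leaves 7 units to arrange: 2 × 2 × 7! = 4 × 5040 = 20160.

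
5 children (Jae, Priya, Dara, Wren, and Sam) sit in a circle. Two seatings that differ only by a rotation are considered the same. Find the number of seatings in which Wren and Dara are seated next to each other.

12

Glue Wren and Dara into a block (2 internal orders). Seating 4 units around a circle gives (3)! arrangements.
So 2 × (3)! = 2 × 6 = 12.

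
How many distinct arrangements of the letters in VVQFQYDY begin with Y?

Fix Y in the first position and arrange the remaining 7 letters.
Those 7 letters have Q appearing twice and V appearing twice, giving (7)!/(2!·2!) = 1260.

1260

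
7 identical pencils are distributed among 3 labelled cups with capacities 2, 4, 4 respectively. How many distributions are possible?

Ignoring the caps, the number of non-negative solutions to x_1+…+x_3 = 7 is C(9,2) = 36.
Subtract solutions that violate a single cap (substitute x_i' = x_i − (cap_i+1)): x_1 ≥ 3 gives C(6,2) = 15; x_2 ≥ 5 gives C(4,2) = 6; x_3 ≥ 5 gives C(4,2) = 6. Together 27.
No two caps can be exceeded simultaneously, so the pair terms are all 0.
By inclusion–exclusion the count is 36 − 27 + 0 = 9.

9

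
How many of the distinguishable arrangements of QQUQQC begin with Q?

With the first slot taken by Q, it remains to arrange the other 5 letters (QUQQC).
Those 5 letters have Q appearing 3 times, giving (5)!/(3!) = 20.

20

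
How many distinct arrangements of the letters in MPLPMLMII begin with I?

With the first slot taken by I, it remains to arrange the other 8 letters (MPLPMLMI).
Those 8 letters have L appearing twice, M appearing 3 times, and P appearing twice, giving (8)!/(3!·2!·2!) = 1680.

1680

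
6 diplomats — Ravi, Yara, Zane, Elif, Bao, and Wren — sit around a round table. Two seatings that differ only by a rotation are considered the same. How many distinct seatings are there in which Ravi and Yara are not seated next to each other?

72

Without the restriction there are (5)! = 120 seatings.
Seatings with Ravi beside Yara: treat them as a block with 2 internal orders, giving 2 × (4)! = 48.
Subtracting, 120 − 48 = 72.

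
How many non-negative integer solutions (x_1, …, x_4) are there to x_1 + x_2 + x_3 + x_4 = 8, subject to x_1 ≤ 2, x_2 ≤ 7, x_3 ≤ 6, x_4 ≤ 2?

By stars and bars, unrestricted non-negative solutions to x_1+…+x_4 = 8 number C(8+3,3) = 165.
Subtract solutions that violate a single cap (substitute x_i' = x_i − (cap_i+1)): x_1 ≥ 3 gives C(8,3) = 56; x_2 ≥ 8 gives C(3,3) = 1; x_3 ≥ 7 gives C(4,3) = 4; x_4 ≥ 3 gives C(8,3) = 56. Together 117.
Add back pairs where two caps are both exceeded: 0 + 0 + 10 + 0 + 0 + 0 = 10.
By inclusion–exclusion the count is 165 − 117 + 10 = 58.

58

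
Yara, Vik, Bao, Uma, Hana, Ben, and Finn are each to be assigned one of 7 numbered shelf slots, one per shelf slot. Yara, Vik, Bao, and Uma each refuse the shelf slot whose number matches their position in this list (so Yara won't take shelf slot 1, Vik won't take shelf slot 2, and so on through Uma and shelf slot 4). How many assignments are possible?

2790

Let Aᵢ (for 1 ≤ i ≤ 4) be the placements that put person i in their forbidden shelf slot. Any j of these fix j positions, leaving (7−j)! ways to fill the rest, and there are C(4,j) ways to pick which j.
By inclusion–exclusion, the number of valid placements is Σ_{j=0}^{4} (−1)^j C(4,j)·(7−j)!.
Computing: 5040 − 2880 + 720 − 96 + 6 = 2790.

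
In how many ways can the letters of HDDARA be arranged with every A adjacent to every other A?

60

Treat the 2 copies of A as a single block. The multiset to arrange is then {AA, D, D, H, R}, 5 items in all.
That gives (5)!/(2!) = 60 arrangements.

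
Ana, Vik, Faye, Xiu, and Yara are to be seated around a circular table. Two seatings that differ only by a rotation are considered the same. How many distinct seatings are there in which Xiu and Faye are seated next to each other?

12

Treat {Xiu, Faye} as one unit (2 internal orders) and seat the resulting 4 units around the table: (3)! circular arrangements.
So 2 × (3)! = 2 × 6 = 12.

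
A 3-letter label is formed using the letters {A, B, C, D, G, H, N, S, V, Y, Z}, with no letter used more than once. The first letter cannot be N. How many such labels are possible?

900

The first letter has 11−1 = 10 choices (anything except N).
The remaining 2 letters are filled from the other 10 symbols without repetition: 10 × 9 = 90.
Total: 10 × 90 = 900.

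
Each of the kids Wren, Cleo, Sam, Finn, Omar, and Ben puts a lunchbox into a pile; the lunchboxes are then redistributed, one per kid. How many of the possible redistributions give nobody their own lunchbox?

Let Aᵢ be the assignments in which kid i gets their own lunchbox. We want the size of the complement of A₁∪…∪A_6.
By inclusion–exclusion this is Σ_{j=0}^{6} (−1)^j C(6,j)·(6−j)!.
Computing: 720 − 720 + 360 − 120 + 30 − 6 + 1 = 265.

265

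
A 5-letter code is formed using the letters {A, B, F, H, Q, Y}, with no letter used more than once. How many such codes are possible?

720

Choose and order 5 of the 6 symbols: the first letter has 6 options, the next 5, and so on down to 2.
6 × 5 × 4 × 3 × 2 = 720.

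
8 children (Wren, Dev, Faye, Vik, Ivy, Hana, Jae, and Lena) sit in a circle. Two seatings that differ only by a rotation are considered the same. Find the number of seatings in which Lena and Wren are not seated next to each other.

3600

All circular seatings of 8 people number (7)! = 5040.
Those with Lena next to Wren: fuse the pair into one unit and seat 7 units around a circle — 2·(6)! = 1440.
Subtracting, 5040 − 1440 = 3600.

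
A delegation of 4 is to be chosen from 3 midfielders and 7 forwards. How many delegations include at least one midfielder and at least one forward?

Unrestricted: C(10,4) = 210 ways to pick any 4 of the 10.
Selections missing a whole group: no midfielders → C(7,4) = 35; no forwards → C(3,4) = 0.
Both groups omitted at once is impossible, so 210 − 35 = 175.

175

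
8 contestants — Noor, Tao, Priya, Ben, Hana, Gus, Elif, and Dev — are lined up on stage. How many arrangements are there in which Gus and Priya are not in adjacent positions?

There are 8! = 40320 arrangements in all. If Gus and Priya are adjacent, merging them into one block gives 2·(7)! = 10080 arrangements.
So 40320 − 10080 = 30240 arrangements keep them apart.

30240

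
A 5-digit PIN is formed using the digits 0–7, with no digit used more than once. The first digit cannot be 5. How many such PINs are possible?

5880

The first digit has 8−1 = 7 choices (anything except 5).
The remaining 4 digits are filled from the other 7 symbols without repetition: 7 × 6 × 5 × 4 = 840.
Total: 7 × 840 = 5880.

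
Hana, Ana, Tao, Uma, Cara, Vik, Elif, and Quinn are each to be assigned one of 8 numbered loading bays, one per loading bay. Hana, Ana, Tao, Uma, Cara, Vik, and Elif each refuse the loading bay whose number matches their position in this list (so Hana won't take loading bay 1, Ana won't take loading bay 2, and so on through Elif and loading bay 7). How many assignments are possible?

16687

Let Aᵢ (for 1 ≤ i ≤ 7) be the placements that put person i in their forbidden loading bay. Any j of these fix j positions, leaving (8−j)! ways to fill the rest, and there are C(7,j) ways to pick which j.
By inclusion–exclusion, the number of valid placements is Σ_{j=0}^{7} (−1)^j C(7,j)·(8−j)!.
Computing: 40320 − 35280 + 15120 − 4200 + 840 − 126 + 14 − 1 = 16687.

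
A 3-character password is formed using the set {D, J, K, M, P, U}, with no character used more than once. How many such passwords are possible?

120

Choose and order 3 of the 6 symbols: the first character has 6 options, the next 5, then 4.
That product is 6 × 5 × 4 = 120.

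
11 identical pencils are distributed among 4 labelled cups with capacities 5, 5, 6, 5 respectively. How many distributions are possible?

Without the upper bounds there are C(14,3) = 364 ways to split 11 among 4 cups.
Subtract solutions that violate a single cap (substitute x_i' = x_i − (cap_i+1)): x_1 ≥ 6 gives C(8,3) = 56; x_2 ≥ 6 gives C(8,3) = 56; x_3 ≥ 7 gives C(7,3) = 35; x_4 ≥ 6 gives C(8,3) = 56. Together 203.
No two caps can be exceeded simultaneously, so the pair terms are all 0.
By inclusion–exclusion the count is 364 − 203 + 0 = 161.

161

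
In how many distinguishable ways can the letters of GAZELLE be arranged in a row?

1260

The 7 letters of GAZELLE have repeats: E appearing twice and L appearing twice.
Dividing 7! = 5040 by 2!·2! = 4 for the repeated letters gives 1260.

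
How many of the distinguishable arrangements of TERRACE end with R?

360

Fix R in the last position and arrange the remaining 6 letters.
Those 6 letters have E appearing twice, giving (6)!/(2!) = 360.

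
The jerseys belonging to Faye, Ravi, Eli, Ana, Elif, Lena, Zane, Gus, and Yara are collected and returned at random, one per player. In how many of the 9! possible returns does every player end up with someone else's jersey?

133496

This is the derangement count D_9: permutations of 9 items with no fixed point.
By inclusion–exclusion this is Σ_{j=0}^{9} (−1)^j C(9,j)·(9−j)!.
Computing: 362880 − 362880 + 181440 − 60480 + 15120 − 3024 + 504 − 72 + 9 − 1 = 133496.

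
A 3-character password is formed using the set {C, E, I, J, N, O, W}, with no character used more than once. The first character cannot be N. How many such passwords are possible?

The first character has 7−1 = 6 choices (anything except N).
The remaining 2 characters are filled from the other 6 symbols without repetition: 6 × 5 = 30.
Total: 6 × 30 = 180.

180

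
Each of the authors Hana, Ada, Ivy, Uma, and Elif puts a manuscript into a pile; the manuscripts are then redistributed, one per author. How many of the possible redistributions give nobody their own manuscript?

44

Let Aᵢ be the assignments in which author i gets their own manuscript. We want the size of the complement of A₁∪…∪A_5.
By inclusion–exclusion this is Σ_{j=0}^{5} (−1)^j C(5,j)·(5−j)!.
Computing: 120 − 120 + 60 − 20 + 5 − 1 = 44.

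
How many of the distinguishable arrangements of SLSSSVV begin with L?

With the first slot taken by L, it remains to arrange the other 6 letters (SSSSVV).
Those 6 letters have S appearing 4 times and V appearing twice, giving (6)!/(4!·2!) = 15.

15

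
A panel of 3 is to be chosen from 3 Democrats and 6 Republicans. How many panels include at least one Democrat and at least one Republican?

With no constraint there are C(9,3) = 84 possible selections.
Subtract selections that omit an entire group: no Democrats → C(6,3) = 20; no Republicans → C(3,3) = 1.
Both groups omitted at once is impossible, so 84 − 21 = 63.

63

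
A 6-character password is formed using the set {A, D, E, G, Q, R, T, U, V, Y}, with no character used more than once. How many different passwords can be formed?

Choose and order 6 of the 10 symbols: the first character has 10 options, the next 9, and so on down to 5.
That product is 10 × 9 × 8 × 7 × 6 × 5 = 151200.

151200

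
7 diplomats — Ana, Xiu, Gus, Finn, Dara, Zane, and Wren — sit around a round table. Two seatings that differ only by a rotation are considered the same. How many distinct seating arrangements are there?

720

Fix one person's seat to break rotational symmetry; the remaining 6 people can be arranged in (6)! = 720 ways.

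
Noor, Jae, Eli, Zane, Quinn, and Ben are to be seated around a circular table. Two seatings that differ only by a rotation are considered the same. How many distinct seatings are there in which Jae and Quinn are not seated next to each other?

All circular seatings of 6 people number (5)! = 120.
Seatings with Jae beside Quinn: treat them as a block with 2 internal orders, giving 2 × (4)! = 48.
Subtracting, 120 − 48 = 72.

72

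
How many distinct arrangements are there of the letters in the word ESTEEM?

Letter multiplicities in ESTEEM: E×3, M×1, S×1, T×1.
Dividing 6! = 720 by 3! = 6 for the repeated letters gives 120.

120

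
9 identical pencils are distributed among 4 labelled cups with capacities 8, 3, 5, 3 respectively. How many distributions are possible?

91

Ignoring the caps, the number of non-negative solutions to x_1+…+x_4 = 9 is C(12,3) = 220.
Subtract solutions that violate a single cap (substitute x_i' = x_i − (cap_i+1)): x_1 ≥ 9 gives C(3,3) = 1; x_2 ≥ 4 gives C(8,3) = 56; x_3 ≥ 6 gives C(6,3) = 20; x_4 ≥ 4 gives C(8,3) = 56. Together 133.
Add back pairs where two caps are both exceeded: 0 + 0 + 0 + 0 + 4 + 0 = 4.
By inclusion–exclusion the count is 220 − 133 + 4 = 91.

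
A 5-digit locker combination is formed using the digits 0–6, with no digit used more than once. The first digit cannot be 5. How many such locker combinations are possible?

The first digit has 7−1 = 6 choices (anything except 5).
The remaining 4 digits are filled from the other 6 symbols without repetition: 6 × 5 × 4 × 3 = 360.
Total: 6 × 360 = 2160.

2160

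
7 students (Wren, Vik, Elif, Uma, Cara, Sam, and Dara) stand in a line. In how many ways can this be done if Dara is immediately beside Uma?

1440

Place the 5 others and the Dara-Uma pair as 6 objects in a line; the pair has 2 internal arrangements.
So the count is 2·(6)! = 1440.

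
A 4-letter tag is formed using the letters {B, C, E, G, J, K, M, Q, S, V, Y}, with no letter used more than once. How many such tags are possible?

With no repetition, fill the 4 letters in order: 11 choices, then 10, down to 8.
That product is 11 × 10 × 9 × 8 = 7920.

7920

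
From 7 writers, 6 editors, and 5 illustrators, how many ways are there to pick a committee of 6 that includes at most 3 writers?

Split by how many writers are chosen (0 through 3).
Sum: C(7,0)·C(11,6) + C(7,1)·C(11,5) + C(7,2)·C(11,4) + C(7,3)·C(11,3) = 462 + 3234 + 6930 + 5775 = 16401.

16401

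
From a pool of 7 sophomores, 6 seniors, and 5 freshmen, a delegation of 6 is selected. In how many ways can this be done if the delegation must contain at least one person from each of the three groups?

15470

Unrestricted: C(18,6) = 18564 ways to pick any 6 of the 18.
Subtract selections that omit an entire group: no sophomores → C(11,6) = 462; no seniors → C(12,6) = 924; no freshmen → C(13,6) = 1716.
Add back selections omitting two groups (i.e. drawn from a single group): C(7,6) + C(6,6) + C(5,6) = 8.
By inclusion–exclusion: 18564 − 3102 + 8 = 15470.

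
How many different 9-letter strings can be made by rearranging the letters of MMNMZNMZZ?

1260

MMNMZNMZZ has 9 letters with M appearing 4 times, N appearing twice, and Z appearing 3 times.
Dividing 9! = 362880 by 4!·3!·2! = 288 for the repeated letters gives 1260.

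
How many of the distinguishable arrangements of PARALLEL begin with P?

420

With the first slot taken by P, it remains to arrange the other 7 letters (ARALLEL).
Those 7 letters have A appearing twice and L appearing 3 times, giving (7)!/(3!·2!) = 420.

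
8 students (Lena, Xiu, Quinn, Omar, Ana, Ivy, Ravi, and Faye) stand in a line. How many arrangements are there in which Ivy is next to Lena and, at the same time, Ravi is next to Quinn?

2880

Treat {Ivy,Lena} as one block (2 orders) and {Ravi,Quinn} as another (2 orders).
That leaves 6 units to arrange: 2 × 2 × 6! = 4 × 720 = 2880.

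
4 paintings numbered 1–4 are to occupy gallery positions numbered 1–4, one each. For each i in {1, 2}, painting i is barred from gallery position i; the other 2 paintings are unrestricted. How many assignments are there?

14

Let Aᵢ (for i ∈ {1, 2}) be the placements that put painting i in its forbidden gallery position. Any j of these fix j positions, leaving (4−j)! ways to fill the rest, and there are C(2,j) ways to pick which j.
By inclusion–exclusion, the number of valid placements is Σ_{j=0}^{2} (−1)^j C(2,j)·(4−j)!.
Computing: 24 − 12 + 2 = 14.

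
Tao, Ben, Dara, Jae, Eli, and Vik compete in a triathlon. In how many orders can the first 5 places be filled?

This is an ordered selection of 5 from 6: P(6,5).
That gives 6 × 5 × 4 × 3 × 2 = 720.

720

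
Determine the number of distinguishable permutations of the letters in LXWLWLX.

LXWLWLX has 7 letters with L appearing 3 times, W appearing twice, and X appearing twice.
Dividing 7! = 5040 by 3!·2!·2! = 24 for the repeated letters gives 210.

210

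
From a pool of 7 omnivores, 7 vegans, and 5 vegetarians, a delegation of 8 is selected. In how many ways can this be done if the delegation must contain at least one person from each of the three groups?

71589

Unrestricted: C(19,8) = 75582 ways to pick any 8 of the 19.
Subtract selections that omit an entire group: no omnivores → C(12,8) = 495; no vegans → C(12,8) = 495; no vegetarians → C(14,8) = 3003.
Add back selections omitting two groups (i.e. drawn from a single group): C(7,8) + C(7,8) + C(5,8) = 0.
By inclusion–exclusion: 75582 − 3993 + 0 = 71589.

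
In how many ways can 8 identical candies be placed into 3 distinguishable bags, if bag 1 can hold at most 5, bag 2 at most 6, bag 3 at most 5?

30

Without the upper bounds there are C(10,2) = 45 ways to split 8 among 3 bags.
Subtract solutions that violate a single cap (substitute x_i' = x_i − (cap_i+1)): x_1 ≥ 6 gives C(4,2) = 6; x_2 ≥ 7 gives C(3,2) = 3; x_3 ≥ 6 gives C(4,2) = 6. Together 15.
No two caps can be exceeded simultaneously, so the pair terms are all 0.
By inclusion–exclusion the count is 45 − 15 + 0 = 30.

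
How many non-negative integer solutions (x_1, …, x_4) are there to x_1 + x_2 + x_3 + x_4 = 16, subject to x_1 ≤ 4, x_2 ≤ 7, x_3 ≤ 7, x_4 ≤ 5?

Without the upper bounds there are C(19,3) = 969 ways to split 16 among 4 variables.
Subtract solutions that violate a single cap (substitute x_i' = x_i − (cap_i+1)): x_1 ≥ 5 gives C(14,3) = 364; x_2 ≥ 8 gives C(11,3) = 165; x_3 ≥ 8 gives C(11,3) = 165; x_4 ≥ 6 gives C(13,3) = 286. Together 980.
Add back pairs where two caps are both exceeded: 20 + 20 + 56 + 1 + 10 + 10 = 117.
By inclusion–exclusion the count is 969 − 980 + 117 = 106.

106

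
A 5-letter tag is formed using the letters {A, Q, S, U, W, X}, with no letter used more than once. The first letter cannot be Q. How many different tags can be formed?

The first letter has 6−1 = 5 choices (anything except Q).
The remaining 4 letters are filled from the other 5 symbols without repetition: 5 × 4 × 3 × 2 = 120.
Total: 5 × 120 = 600.

600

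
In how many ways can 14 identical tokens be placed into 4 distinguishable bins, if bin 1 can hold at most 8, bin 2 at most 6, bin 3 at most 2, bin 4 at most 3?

42

Without the upper bounds there are C(17,3) = 680 ways to split 14 among 4 bins.
Subtract solutions that violate a single cap (substitute x_i' = x_i − (cap_i+1)): x_1 ≥ 9 gives C(8,3) = 56; x_2 ≥ 7 gives C(10,3) = 120; x_3 ≥ 3 gives C(14,3) = 364; x_4 ≥ 4 gives C(13,3) = 286. Together 826.
Add back pairs where two caps are both exceeded: 0 + 10 + 4 + 35 + 20 + 120 = 189.
Subtract triples: 0 + 0 + 0 + 1 = 1.
By inclusion–exclusion the count is 680 − 826 + 189 − 1 = 42.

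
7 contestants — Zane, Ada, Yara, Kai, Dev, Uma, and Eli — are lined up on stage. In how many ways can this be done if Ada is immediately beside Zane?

1440

Treat {Ada, Zane} as a single unit. There are 6 units to order, and the pair itself can be ordered 2 ways.
That gives 2 × 6! = 2 × 720 = 1440.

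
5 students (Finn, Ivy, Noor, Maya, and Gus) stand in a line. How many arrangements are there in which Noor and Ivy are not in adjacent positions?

72

Of the 5! = 120 arrangements, those with Noor and Ivy adjacent number 2 × 4! = 48 (treat the pair as a block with 2 internal orders).
Complementary counting: 120 − 48 = 72.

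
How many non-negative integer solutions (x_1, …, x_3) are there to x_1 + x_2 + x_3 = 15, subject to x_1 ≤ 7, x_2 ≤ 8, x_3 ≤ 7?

By stars and bars, unrestricted non-negative solutions to x_1+…+x_3 = 15 number C(15+2,2) = 136.
Subtract solutions that violate a single cap (substitute x_i' = x_i − (cap_i+1)): x_1 ≥ 8 gives C(9,2) = 36; x_2 ≥ 9 gives C(8,2) = 28; x_3 ≥ 8 gives C(9,2) = 36. Together 100.
No two caps can be exceeded simultaneously, so the pair terms are all 0.
By inclusion–exclusion the count is 136 − 100 + 0 = 36.

36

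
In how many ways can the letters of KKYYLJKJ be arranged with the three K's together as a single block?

Treat the 3 copies of K as a single block. The multiset to arrange is then {KKK, J, J, L, Y, Y}, 6 items in all.
That gives (6)!/(2!·2!) = 180 arrangements.

180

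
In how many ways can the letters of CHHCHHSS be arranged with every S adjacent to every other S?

Treat the 2 copies of S as a single block. The multiset to arrange is then {SS, C, C, H, H, H, H}, 7 items in all.
That gives (7)!/(4!·2!) = 105 arrangements.

105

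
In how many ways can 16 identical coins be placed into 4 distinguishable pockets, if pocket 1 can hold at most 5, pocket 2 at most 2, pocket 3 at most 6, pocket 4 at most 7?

Without the upper bounds there are C(19,3) = 969 ways to split 16 among 4 pockets.
Subtract solutions that violate a single cap (substitute x_i' = x_i − (cap_i+1)): x_1 ≥ 6 gives C(13,3) = 286; x_2 ≥ 3 gives C(16,3) = 560; x_3 ≥ 7 gives C(12,3) = 220; x_4 ≥ 8 gives C(11,3) = 165. Together 1231.
Add back pairs where two caps are both exceeded: 120 + 20 + 10 + 84 + 56 + 4 = 294.
Subtract triples: 1 + 0 + 0 + 0 = 1.
By inclusion–exclusion the count is 969 − 1231 + 294 − 1 = 31.

31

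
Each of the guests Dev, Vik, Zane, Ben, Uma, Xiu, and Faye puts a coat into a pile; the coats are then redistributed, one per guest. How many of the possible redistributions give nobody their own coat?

Count assignments avoiding every fixed point. For any j of the 7 guests fixed to their own coat, the other 7−j can be arranged in (7−j)! ways.
By inclusion–exclusion this is Σ_{j=0}^{7} (−1)^j C(7,j)·(7−j)!.
Computing: 5040 − 5040 + 2520 − 840 + 210 − 42 + 7 − 1 = 1854.

1854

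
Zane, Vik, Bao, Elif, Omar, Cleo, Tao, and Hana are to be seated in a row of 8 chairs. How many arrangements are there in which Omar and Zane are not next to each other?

30240

Of the 8! = 40320 arrangements, those with Omar and Zane adjacent number 2 × 7! = 10080 (treat the pair as a block with 2 internal orders).
So 40320 − 10080 = 30240 arrangements keep them apart.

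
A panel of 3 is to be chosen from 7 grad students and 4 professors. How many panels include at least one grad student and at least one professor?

126

Unrestricted: C(11,3) = 165 ways to pick any 3 of the 11.
Subtract selections that omit an entire group: no grad students → C(4,3) = 4; no professors → C(7,3) = 35.
Both groups omitted at once is impossible, so 165 − 39 = 126.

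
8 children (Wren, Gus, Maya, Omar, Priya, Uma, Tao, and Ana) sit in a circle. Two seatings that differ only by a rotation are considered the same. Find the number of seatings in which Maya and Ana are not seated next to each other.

All circular seatings of 8 people number (7)! = 5040.
Those with Maya next to Ana: fuse the pair into one unit and seat 7 units around a circle — 2·(6)! = 1440.
Subtracting, 5040 − 1440 = 3600.

3600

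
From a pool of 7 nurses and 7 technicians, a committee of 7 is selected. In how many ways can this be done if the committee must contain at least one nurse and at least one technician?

With no constraint there are C(14,7) = 3432 possible selections.
Subtract selections that omit an entire group: no nurses → C(7,7) = 1; no technicians → C(7,7) = 1.
Both groups omitted at once is impossible, so 3432 − 2 = 3430.

3430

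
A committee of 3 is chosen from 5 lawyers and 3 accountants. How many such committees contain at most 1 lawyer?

Split by how many lawyers are chosen (0 through 1).
Sum: C(5,0)·C(3,3) + C(5,1)·C(3,2) = 1 + 15 = 16.

16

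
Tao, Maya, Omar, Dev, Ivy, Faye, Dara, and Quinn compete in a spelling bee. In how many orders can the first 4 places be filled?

There are 8 choices for 1st place, 7 for 2nd, and so on down to 5 for position 4.
That gives 8 × 7 × 6 × 5 = 1680.

1680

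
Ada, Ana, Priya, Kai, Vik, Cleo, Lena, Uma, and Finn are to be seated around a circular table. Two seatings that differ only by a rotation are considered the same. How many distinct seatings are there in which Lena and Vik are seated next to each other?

10080

Glue Lena and Vik into a block (2 internal orders). Seating 8 units around a circle gives (7)! arrangements.
So 2 × (7)! = 2 × 5040 = 10080.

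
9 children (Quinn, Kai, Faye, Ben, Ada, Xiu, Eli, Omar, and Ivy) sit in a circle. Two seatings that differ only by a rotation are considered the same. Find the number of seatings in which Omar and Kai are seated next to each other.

Glue Omar and Kai into a block (2 internal orders). Seating 8 units around a circle gives (7)! arrangements.
So 2 × (7)! = 2 × 5040 = 10080.

10080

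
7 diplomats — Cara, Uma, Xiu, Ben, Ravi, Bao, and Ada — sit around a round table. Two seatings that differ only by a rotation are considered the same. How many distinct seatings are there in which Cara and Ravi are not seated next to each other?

480

Without the restriction there are (6)! = 720 seatings.
Seatings with Cara beside Ravi: treat them as a block with 2 internal orders, giving 2 × (5)! = 240.
Subtracting, 720 − 240 = 480.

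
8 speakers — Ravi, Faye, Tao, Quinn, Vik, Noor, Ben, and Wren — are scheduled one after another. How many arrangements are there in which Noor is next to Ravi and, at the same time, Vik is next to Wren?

Treat {Noor,Ravi} as one block (2 orders) and {Vik,Wren} as another (2 orders).
That leaves 6 units to arrange: 2 × 2 × 6! = 4 × 720 = 2880.

2880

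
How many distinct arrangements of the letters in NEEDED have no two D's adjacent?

40

Total arrangements of NEEDED: 6!/(3!·2!) = 60.
Arrangements with the D's together: treat DD as one letter, giving (5)!/(3!) = 20.
Subtracting, 60 − 20 = 40 arrangements keep the D's apart.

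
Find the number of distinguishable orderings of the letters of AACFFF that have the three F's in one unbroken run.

Treat the 3 copies of F as a single block. The multiset to arrange is then {FFF, A, A, C}, 4 items in all.
That gives (4)!/(2!) = 12 arrangements.

12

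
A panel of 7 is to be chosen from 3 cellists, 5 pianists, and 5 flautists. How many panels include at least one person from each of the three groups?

Unrestricted: C(13,7) = 1716 ways to pick any 7 of the 13.
Selections missing a whole group: no cellists → C(10,7) = 120; no pianists → C(8,7) = 8; no flautists → C(8,7) = 8.
Add back selections omitting two groups (i.e. drawn from a single group): C(3,7) + C(5,7) + C(5,7) = 0.
By inclusion–exclusion: 1716 − 136 + 0 = 1580.

1580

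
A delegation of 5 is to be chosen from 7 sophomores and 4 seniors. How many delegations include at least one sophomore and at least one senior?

441

Total 5-person selections from all 11: C(11,5) = 462.
Selections missing a whole group: no sophomores → C(4,5) = 0; no seniors → C(7,5) = 21.
Both groups omitted at once is impossible, so 462 − 21 = 441.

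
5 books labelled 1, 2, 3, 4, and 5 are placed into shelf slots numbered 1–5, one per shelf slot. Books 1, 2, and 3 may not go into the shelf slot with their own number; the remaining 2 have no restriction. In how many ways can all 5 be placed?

64

Let Aᵢ (for i ∈ {1, 2, 3}) be the placements that put book i in its forbidden shelf slot. Any j of these fix j positions, leaving (5−j)! ways to fill the rest, and there are C(3,j) ways to pick which j.
By inclusion–exclusion, the number of valid placements is Σ_{j=0}^{3} (−1)^j C(3,j)·(5−j)!.
Computing: 120 − 72 + 18 − 2 = 64.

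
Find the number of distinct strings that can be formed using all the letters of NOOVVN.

90

NOOVVN has 6 letters with N appearing twice, O appearing twice, and V appearing twice.
Dividing 6! = 720 by 2!·2!·2! = 8 for the repeated letters gives 90.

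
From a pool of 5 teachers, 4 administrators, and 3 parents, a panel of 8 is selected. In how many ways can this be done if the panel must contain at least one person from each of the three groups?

485

With no constraint there are C(12,8) = 495 possible selections.
Subtract selections that omit an entire group: no teachers → C(7,8) = 0; no administrators → C(8,8) = 1; no parents → C(9,8) = 9.
Add back selections omitting two groups (i.e. drawn from a single group): C(5,8) + C(4,8) + C(3,8) = 0.
By inclusion–exclusion: 495 − 10 + 0 = 485.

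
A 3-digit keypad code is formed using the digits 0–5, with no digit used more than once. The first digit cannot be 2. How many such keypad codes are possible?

100

The first digit has 6−1 = 5 choices (anything except 2).
The remaining 2 digits are filled from the other 5 symbols without repetition: 5 × 4 = 20.
Total: 5 × 20 = 100.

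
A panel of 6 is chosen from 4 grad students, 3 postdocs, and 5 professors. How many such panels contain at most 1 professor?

112

Split by how many professors are chosen (0 through 1).
Sum: C(5,0)·C(7,6) + C(5,1)·C(7,5) = 7 + 105 = 112.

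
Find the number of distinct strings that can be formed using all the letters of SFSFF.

SFSFF has 5 letters with F appearing 3 times and S appearing twice.
The number of distinct arrangements is 5!/(3!·2!) = 120/12 = 10.

10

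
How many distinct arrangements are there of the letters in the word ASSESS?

Letter multiplicities in ASSESS: A×1, E×1, S×4.
Dividing 6! = 720 by 4! = 24 for the repeated letters gives 30.

30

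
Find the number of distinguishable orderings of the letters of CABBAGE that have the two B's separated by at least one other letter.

There are 7!/(2!·2!) = 1260 arrangements of CABBAGE in total.
Arrangements with the B's together: treat BB as one letter, giving (6)!/(2!) = 360.
Hence 1260 − 360 = 900.

900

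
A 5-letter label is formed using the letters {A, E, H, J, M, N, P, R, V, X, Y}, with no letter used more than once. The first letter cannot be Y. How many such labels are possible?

The first letter has 11−1 = 10 choices (anything except Y).
The remaining 4 letters are filled from the other 10 symbols without repetition: 10 × 9 × 8 × 7 = 5040.
Total: 10 × 5040 = 50400.

50400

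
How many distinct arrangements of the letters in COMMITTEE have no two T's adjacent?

Total arrangements of COMMITTEE: 9!/(2!·2!·2!) = 45360.
If the two T's are adjacent, glue them into one block, leaving 8 items to arrange: (8)!/(2!·2!) = 10080 ways.
Hence 45360 − 10080 = 35280.

35280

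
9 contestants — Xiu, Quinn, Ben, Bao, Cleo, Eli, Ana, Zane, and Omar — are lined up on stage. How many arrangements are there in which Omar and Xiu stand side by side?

Place the 7 others and the Omar-Xiu pair as 8 objects in a line; the pair has 2 internal arrangements.
That gives 2 × 8! = 2 × 40320 = 80640.

80640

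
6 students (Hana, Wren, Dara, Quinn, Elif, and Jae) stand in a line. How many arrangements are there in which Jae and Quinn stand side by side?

Glue Jae and Quinn into one block (2 internal orders), leaving 5 units to arrange in a row.
So the count is 2·(5)! = 240.

240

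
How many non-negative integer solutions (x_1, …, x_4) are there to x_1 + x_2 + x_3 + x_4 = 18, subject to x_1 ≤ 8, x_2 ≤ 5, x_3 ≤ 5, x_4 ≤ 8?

145

By stars and bars, unrestricted non-negative solutions to x_1+…+x_4 = 18 number C(18+3,3) = 1330.
Subtract solutions that violate a single cap (substitute x_i' = x_i − (cap_i+1)): x_1 ≥ 9 gives C(12,3) = 220; x_2 ≥ 6 gives C(15,3) = 455; x_3 ≥ 6 gives C(15,3) = 455; x_4 ≥ 9 gives C(12,3) = 220. Together 1350.
Add back pairs where two caps are both exceeded: 20 + 20 + 1 + 84 + 20 + 20 = 165.
By inclusion–exclusion the count is 1330 − 1350 + 165 = 145.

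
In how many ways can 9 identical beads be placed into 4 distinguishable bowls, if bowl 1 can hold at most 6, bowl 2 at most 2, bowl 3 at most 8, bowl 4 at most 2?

61

Ignoring the caps, the number of non-negative solutions to x_1+…+x_4 = 9 is C(12,3) = 220.
Subtract solutions that violate a single cap (substitute x_i' = x_i − (cap_i+1)): x_1 ≥ 7 gives C(5,3) = 10; x_2 ≥ 3 gives C(9,3) = 84; x_3 ≥ 9 gives C(3,3) = 1; x_4 ≥ 3 gives C(9,3) = 84. Together 179.
Add back pairs where two caps are both exceeded: 0 + 0 + 0 + 0 + 20 + 0 = 20.
By inclusion–exclusion the count is 220 − 179 + 20 = 61.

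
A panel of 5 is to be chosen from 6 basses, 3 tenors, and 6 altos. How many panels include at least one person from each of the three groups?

1971

Unrestricted: C(15,5) = 3003 ways to pick any 5 of the 15.
Subtract selections that omit an entire group: no basses → C(9,5) = 126; no tenors → C(12,5) = 792; no altos → C(9,5) = 126.
Add back selections omitting two groups (i.e. drawn from a single group): C(6,5) + C(3,5) + C(6,5) = 12.
By inclusion–exclusion: 3003 − 1044 + 12 = 1971.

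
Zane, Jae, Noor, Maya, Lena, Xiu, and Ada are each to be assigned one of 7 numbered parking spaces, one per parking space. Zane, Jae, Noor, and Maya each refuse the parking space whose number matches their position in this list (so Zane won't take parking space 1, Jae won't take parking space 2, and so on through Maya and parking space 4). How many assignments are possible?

2790

Let Aᵢ (for 1 ≤ i ≤ 4) be the placements that put person i in their forbidden parking space. Any j of these fix j positions, leaving (7−j)! ways to fill the rest, and there are C(4,j) ways to pick which j.
By inclusion–exclusion, the number of valid placements is Σ_{j=0}^{4} (−1)^j C(4,j)·(7−j)!.
Computing: 5040 − 2880 + 720 − 96 + 6 = 2790.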